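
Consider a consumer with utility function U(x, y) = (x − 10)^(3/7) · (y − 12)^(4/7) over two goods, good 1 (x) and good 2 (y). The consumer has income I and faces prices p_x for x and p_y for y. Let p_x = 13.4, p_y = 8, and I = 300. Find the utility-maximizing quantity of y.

This is Cobb-Douglas in (x−10, y−12): tangency gives 3/7·p_y·(y−12) = 4/7·p_x·(x−10).
Substituting into the budget: x* = 10 + 3/7·(I − 10·p_x − 12·p_y)/p_x, and y* = 12 + 4/7·(…)/p_y.
Discretionary income = 300 − 10·13.4 − 12·8 = 70; y* = 12 + 4/7·70/8 = 17.

y* = 17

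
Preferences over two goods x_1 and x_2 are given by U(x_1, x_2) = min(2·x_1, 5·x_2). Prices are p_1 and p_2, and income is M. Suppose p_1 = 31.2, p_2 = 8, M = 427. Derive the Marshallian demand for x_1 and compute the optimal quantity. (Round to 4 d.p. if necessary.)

With perfect complements, no substitution: consume in ratio x_1:x_2 = 5:2.
Budget: p_1·x_1 + p_2·(2/5)·x_1 = M, so (5·p_1 + 2·p_2)·x_1 = 5·M.
Demand: x_1*(p_1,p_2,M) = 5·M/(5·p_1 + 2·p_2), x_2* = 2·M/(5·p_1 + 2·p_2).
Here 5·31.2 + 2·8 = 172, giving x_1* = 12.4128.

x_1* = 12.4128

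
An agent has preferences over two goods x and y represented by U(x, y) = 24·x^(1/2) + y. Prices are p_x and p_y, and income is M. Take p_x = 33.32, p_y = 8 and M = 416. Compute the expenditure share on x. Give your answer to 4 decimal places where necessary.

Utility is quasi-linear in y; the FOC for x is 12/√x = p_x/p_y.
Thus x* = (12·p_y/p_x)² — independent of M — with the rest of income spent on y.
Plugging in: x* = (12·8/33.32)² = 8.301, y* = 17.4262.
Expenditure on x: 33.32·8.301 = 276.5906; share = 0.6649.

share on x = 0.6649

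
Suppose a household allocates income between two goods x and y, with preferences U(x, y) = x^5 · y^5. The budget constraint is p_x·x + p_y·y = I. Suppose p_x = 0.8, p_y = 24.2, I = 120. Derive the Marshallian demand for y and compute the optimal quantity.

MU_x/MU_y = (5·y)/(5·x); tangency sets this equal to p_x/p_y.
Rearranging, p_y·y = p_x·x. Substituting into the budget gives p_x·x·(1 + 1) = I.
Demand: x*(p_x,p_y,I) = 0.5·I/p_x and y* = 0.5·I/p_y.
At p_x=0.8, p_y=24.2, I=120: y* = 0.5·120/24.2 = 2.4793.

y* = 2.4793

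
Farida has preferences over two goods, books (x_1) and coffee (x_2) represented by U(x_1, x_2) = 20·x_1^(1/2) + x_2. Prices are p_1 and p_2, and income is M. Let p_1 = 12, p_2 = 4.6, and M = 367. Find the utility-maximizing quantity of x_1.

x_1* = 14.6944

MU_x_1 = 10/√x_1, MU_x_2 = 1. Tangency: 10/√x_1 = p_1/p_2.
Solve: √x_1 = 10·p_2/p_1, so x_1*(p_1,p_2) = (10·p_2/p_1)², and x_2* = (M − p_1·x_1*)/p_2.
Plugging in: x_1* = (10·4.6/12)² = 14.6944.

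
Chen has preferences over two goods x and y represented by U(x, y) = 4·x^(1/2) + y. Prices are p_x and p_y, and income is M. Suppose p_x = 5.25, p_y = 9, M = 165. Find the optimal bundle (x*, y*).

x* = 11.7551, y* = 11.4762

Solve: √x = 2·p_y/p_x, so x*(p_x,p_y) = (2·p_y/p_x)², and y* = (M − p_x·x*)/p_y.
Plugging in: x* = (2·9/5.25)² = 11.7551, y* = 11.4762.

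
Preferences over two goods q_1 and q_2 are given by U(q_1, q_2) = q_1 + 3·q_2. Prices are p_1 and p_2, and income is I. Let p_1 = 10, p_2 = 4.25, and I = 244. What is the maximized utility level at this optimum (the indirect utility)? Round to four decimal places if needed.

V = 172.2353

Linear utility — the consumer picks whichever good has higher MU/price: 1/10 = 0.1 vs 3/4.25 = 0.7059.
q_2 gives more utility per dollar, so spend all income on q_2: q_2* = I/p_2, q_1* = 0.
Numerically: q_1* = 0, q_2* = 57.4118.
Utility at the optimum: U(0, 57.4118) = 172.2353.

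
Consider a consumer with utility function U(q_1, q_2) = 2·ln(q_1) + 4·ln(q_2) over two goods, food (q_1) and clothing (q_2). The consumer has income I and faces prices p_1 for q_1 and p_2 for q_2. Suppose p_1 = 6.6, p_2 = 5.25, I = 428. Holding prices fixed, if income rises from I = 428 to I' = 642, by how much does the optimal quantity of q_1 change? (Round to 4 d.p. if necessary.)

Tangency: MRS = (1/2)·q_2/q_1 = p_1/p_2.
So 2·p_2·q_2 = 4·p_1·q_1; combined with the budget, a share 1/3 of income goes to q_1.
Demand: q_1*(p_1,p_2,I) = 1/3·I/p_1 and q_2* = 2/3·I/p_2.
At p_1=6.6, p_2=5.25, I=428: q_1* = 1/3·428/6.6 = 21.6162.
At I' = 642: q_1* = 32.4242. Change: 32.4242 − 21.6162 = 10.8081.

Δq_1* = 10.8081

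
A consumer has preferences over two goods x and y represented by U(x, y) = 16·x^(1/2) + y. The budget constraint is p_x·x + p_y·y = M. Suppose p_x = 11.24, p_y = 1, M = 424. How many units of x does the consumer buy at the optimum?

x* = 0.5066

Set MRS = p_x/p_y: 8·x^(−1/2) = p_x/p_y.
Thus x* = (8·p_y/p_x)² — independent of M — with the rest of income spent on y.
Plugging in: x* = (8·1/11.24)² = 0.5066.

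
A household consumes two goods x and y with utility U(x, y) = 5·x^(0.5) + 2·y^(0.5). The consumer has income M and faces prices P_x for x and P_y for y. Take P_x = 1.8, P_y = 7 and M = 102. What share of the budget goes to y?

share on y = 0.0395

With the ratio pinned down, the budget gives x* = M/(P_x + P_y·(y/x)) and y* = (y/x)·x*.
Numerically y/x = 0.01058, so x* = 102/(1.8 + 7·0.01058) = 54.4274 and y* = 0.01058·54.4274 = 0.5758.
Expenditure on y: 7·0.5758 = 4.0307; share = 0.0395.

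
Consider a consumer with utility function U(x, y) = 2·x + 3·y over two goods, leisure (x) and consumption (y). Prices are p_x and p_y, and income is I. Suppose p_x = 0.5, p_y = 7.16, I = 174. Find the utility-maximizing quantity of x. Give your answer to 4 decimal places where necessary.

Perfect substitutes: compare marginal utility per dollar. 2/p_x vs 3/p_y → 4 vs 0.419.
x gives more utility per dollar, so spend all income on x: x* = I/p_x, y* = 0.
Numerically: x* = 348, y* = 0.

x* = 348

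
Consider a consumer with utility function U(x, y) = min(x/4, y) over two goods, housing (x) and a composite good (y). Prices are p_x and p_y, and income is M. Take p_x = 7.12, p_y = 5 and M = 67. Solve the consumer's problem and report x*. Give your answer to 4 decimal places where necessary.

x* = 8.0048

Leontief preferences: the optimum is at the kink where x/4 = y/1, i.e. y = (1/4)·x.
Budget: p_x·x + p_y·(1/4)·x = M, so (4·p_x + p_y)·x = 4·M.
Demand: x*(p_x,p_y,M) = 4·M/(4·p_x + p_y), y* = M/(4·p_x + p_y).
Here 4·7.12 + 5 = 33.48, giving x* = 8.0048.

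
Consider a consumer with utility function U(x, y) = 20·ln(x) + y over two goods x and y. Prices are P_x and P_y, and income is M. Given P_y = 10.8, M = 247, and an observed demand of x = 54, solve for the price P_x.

P_x = 4

Set MRS = P_x/P_y: (20/x)/1 = P_x/P_y.
So x*(P_x,P_y) = 20·P_y/P_x, independent of income; and y* = (M − 20·P_y)/P_y.
Set x* = 54 in the demand function and solve for P_x: P_x = 4.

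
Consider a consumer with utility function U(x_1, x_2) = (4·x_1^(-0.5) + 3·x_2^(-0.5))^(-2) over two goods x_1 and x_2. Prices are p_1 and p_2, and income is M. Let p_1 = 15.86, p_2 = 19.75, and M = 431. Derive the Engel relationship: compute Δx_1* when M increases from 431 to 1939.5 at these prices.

MU_x_1 ∝ 4·x_1^(-1.5), MU_x_2 ∝ 3·x_2^(-1.5), so MRS = (4/3)·(x_2/x_1)^(1.5) = p_1/p_2.
Solve for the ratio: x_2/x_1 = [(3/4)·p_1/p_2]^(2/3).
Substitute x_2 = (x_2/x_1)·x_1 into the budget: x_1* = M/(p_1 + p_2·(x_2/x_1)).
Numerically x_2/x_1 = 0.713178, so x_1* = 431/(15.86 + 19.75·0.713178) = 14.3929.
At M' = 1939.5: x_1* = 64.7681. Change: 64.7681 − 14.3929 = 50.3752.

Δx_1* = 50.3752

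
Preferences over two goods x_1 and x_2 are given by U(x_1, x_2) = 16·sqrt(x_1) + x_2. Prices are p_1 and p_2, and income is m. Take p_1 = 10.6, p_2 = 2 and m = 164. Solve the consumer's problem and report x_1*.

Utility is quasi-linear in x_2; the FOC for x_1 is 8/√x_1 = p_1/p_2.
Solve: √x_1 = 8·p_2/p_1, so x_1*(p_1,p_2) = (8·p_2/p_1)², and x_2* = (m − p_1·x_1*)/p_2.
Plugging in: x_1* = (8·2/10.6)² = 2.2784.

x_1* = 2.2784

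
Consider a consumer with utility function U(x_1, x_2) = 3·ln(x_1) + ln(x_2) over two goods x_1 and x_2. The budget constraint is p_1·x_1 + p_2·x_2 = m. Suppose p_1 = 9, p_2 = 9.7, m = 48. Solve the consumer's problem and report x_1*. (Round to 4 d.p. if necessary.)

x_1* = 4

Tangency: MRS = 3·x_2/x_1 = p_1/p_2.
Rearranging, p_2·x_2 = (1/3)·p_1·x_1. Substituting into the budget gives p_1·x_1·(1 + (1/3)) = m.
Demand: x_1*(p_1,p_2,m) = 0.75·m/p_1 and x_2* = 0.25·m/p_2.
At p_1=9, p_2=9.7, m=48: x_1* = 0.75·48/9 = 4.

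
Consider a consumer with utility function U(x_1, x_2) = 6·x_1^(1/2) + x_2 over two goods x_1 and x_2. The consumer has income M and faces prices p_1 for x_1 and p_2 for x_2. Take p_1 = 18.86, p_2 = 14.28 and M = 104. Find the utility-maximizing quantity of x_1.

Set MRS = p_1/p_2: 3·x_1^(−1/2) = p_1/p_2.
Solve: √x_1 = 3·p_2/p_1, so x_1*(p_1,p_2) = (3·p_2/p_1)², and x_2* = (M − p_1·x_1*)/p_2.
Plugging in: x_1* = (3·14.28/18.86)² = 5.1596.

x_1* = 5.1596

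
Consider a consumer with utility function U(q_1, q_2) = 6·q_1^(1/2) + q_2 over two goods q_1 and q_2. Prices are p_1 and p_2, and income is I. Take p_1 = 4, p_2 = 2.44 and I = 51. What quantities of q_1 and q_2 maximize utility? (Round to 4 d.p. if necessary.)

MU_q_1 = 3/√q_1, MU_q_2 = 1. Tangency: 3/√q_1 = p_1/p_2.
Solve: √q_1 = 3·p_2/p_1, so q_1*(p_1,p_2) = (3·p_2/p_1)², and q_2* = (I − p_1·q_1*)/p_2.
Plugging in: q_1* = (3·2.44/4)² = 3.3489, q_2* = 15.4116.

q_1* = 3.3489, q_2* = 15.4116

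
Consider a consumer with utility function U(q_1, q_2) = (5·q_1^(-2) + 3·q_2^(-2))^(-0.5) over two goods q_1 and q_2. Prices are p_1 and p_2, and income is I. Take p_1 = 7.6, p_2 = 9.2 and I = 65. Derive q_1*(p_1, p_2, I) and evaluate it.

From the CES first-order condition, (5/3)·(q_2/q_1)^(3) = p_1/p_2.
Solve for the ratio: q_2/q_1 = [(3/5)·p_1/p_2]^(1/3).
With the ratio pinned down, the budget gives q_1* = I/(p_1 + p_2·(q_2/q_1)) and q_2* = (q_2/q_1)·q_1*.
Numerically q_2/q_1 = 0.791393, so q_1* = 65/(7.6 + 9.2·0.791393) = 4.368.

q_1* = 4.368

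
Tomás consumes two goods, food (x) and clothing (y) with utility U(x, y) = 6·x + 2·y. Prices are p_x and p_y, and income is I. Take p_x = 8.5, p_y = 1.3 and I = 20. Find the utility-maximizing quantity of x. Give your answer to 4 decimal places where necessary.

x* = 0

Perfect substitutes: compare marginal utility per dollar. 6/p_x vs 2/p_y → 0.7059 vs 1.5385.
y gives more utility per dollar, so spend all income on y: y* = I/p_y, x* = 0.
Numerically: x* = 0, y* = 15.3846.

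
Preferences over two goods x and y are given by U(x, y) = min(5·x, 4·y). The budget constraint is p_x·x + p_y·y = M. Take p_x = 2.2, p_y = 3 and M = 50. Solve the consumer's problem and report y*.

y* = 10.5042

Leontief preferences: the optimum is at the kink where x/4 = y/5, i.e. y = (5/4)·x.
Budget: p_x·x + p_y·(5/4)·x = M, so (4·p_x + 5·p_y)·x = 4·M.
Demand: x*(p_x,p_y,M) = 4·M/(4·p_x + 5·p_y), y* = 5·M/(4·p_x + 5·p_y).
Here 4·2.2 + 5·3 = 23.8, giving y* = 10.5042.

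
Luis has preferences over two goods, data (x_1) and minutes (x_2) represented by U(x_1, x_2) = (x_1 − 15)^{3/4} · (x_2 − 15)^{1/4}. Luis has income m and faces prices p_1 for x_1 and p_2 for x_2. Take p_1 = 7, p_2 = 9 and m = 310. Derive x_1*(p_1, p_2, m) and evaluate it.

x_1* = 22.5

This is Cobb-Douglas in (x_1−15, x_2−15): tangency gives 0.75·p_2·(x_2−15) = 0.25·p_1·(x_1−15).
After buying the subsistence bundle (15, 15), a share 0.75 of the remaining income goes to x_1: x_1* = 15 + 0.75·(m − 15p_1 − 15p_2)/p_1.
Discretionary income = 310 − 15·7 − 15·9 = 70; x_1* = 15 + 0.75·70/7 = 22.5.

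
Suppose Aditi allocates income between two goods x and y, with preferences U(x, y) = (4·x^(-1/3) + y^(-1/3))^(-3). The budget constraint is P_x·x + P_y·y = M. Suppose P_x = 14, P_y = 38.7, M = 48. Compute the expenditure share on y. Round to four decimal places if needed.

From the CES first-order condition, 4·(y/x)^(4/3) = P_x/P_y.
Hence y/x = ((1/4)·P_x/P_y)^(1/(4/3)), i.e. raised to the 0.75 power.
Substitute y = (y/x)·x into the budget: x* = M/(P_x + P_y·(y/x)).
Numerically y/x = 0.164918, so x* = 48/(14 + 38.7·0.164918) = 2.355 and y* = 0.164918·2.355 = 0.3884.
Expenditure on y: 38.7·0.3884 = 15.0303; share = 0.3131.

share on y = 0.3131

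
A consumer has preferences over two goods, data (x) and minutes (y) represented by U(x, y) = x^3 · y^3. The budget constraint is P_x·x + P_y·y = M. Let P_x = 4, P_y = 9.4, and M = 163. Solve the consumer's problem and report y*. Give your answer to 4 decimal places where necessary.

MU_x/MU_y = (3·y)/(3·x); tangency sets this equal to P_x/P_y.
So 3·P_y·y = 3·P_x·x; combined with the budget, a share 0.5 of income goes to x.
Demand: x*(P_x,P_y,M) = 0.5·M/P_x and y* = 0.5·M/P_y.
At P_x=4, P_y=9.4, M=163: y* = 0.5·163/9.4 = 8.6702.

y* = 8.6702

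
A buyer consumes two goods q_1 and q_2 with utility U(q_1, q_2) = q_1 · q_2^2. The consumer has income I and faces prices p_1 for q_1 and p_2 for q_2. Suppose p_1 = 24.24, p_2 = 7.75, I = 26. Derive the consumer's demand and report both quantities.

q_1* = 0.3575, q_2* = 2.2366

At p_1=24.24, p_2=7.75, I=26: q_1* = 1/3·26/24.24 = 0.3575, q_2* = 2.2366.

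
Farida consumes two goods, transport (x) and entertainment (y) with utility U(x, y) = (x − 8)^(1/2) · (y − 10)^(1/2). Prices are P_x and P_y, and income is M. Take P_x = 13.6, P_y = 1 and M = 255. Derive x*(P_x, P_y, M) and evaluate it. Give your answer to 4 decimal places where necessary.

MRS = (y−10)/(x−8). Tangency with P_x/P_y gives y−10 = (P_x/P_y)·(x−8).
After buying the subsistence bundle (8, 10), a share 0.5 of the remaining income goes to x: x* = 8 + 0.5·(M − 8P_x − 10P_y)/P_x.
Discretionary income = 255 − 8·13.6 − 10·1 = 136.2; x* = 8 + 0.5·136.2/13.6 = 13.0074.

x* = 13.0074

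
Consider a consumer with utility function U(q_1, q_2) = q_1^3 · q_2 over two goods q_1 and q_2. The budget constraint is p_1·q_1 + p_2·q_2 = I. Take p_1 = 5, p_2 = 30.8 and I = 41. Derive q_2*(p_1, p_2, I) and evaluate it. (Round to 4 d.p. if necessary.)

q_2* = 0.3328

Tangency: MRS = 3·q_2/q_1 = p_1/p_2.
So 3·p_2·q_2 = p_1·q_1; combined with the budget, a share 0.75 of income goes to q_1.
Demand: q_1*(p_1,p_2,I) = 0.75·I/p_1 and q_2* = 0.25·I/p_2.
At p_1=5, p_2=30.8, I=41: q_2* = 0.25·41/30.8 = 0.3328.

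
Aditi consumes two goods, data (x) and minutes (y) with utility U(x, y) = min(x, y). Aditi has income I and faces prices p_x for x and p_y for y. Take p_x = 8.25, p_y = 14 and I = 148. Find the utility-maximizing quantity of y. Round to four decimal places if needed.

With perfect complements, no substitution: consume in ratio x:y = 1:1.
Budget: p_x·x + p_y·x = I, so (p_x + p_y)·x = I.
Demand: x*(p_x,p_y,I) = I/(p_x + p_y), y* = I/(p_x + p_y).
Here 8.25 + 14 = 22.25, giving y* = 6.6517.

y* = 6.6517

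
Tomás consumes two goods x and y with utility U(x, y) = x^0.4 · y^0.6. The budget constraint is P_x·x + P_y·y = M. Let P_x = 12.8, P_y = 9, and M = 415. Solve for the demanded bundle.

Tangency: MRS = (2/3)·y/x = P_x/P_y.
Rearranging, P_y·y = (3/2)·P_x·x. Substituting into the budget gives P_x·x·(1 + (3/2)) = M.
Demand: x*(P_x,P_y,M) = 0.4·M/P_x and y* = 0.6·M/P_y.
At P_x=12.8, P_y=9, M=415: x* = 0.4·415/12.8 = 12.9688, y* = 27.6667.

x* = 12.9688, y* = 27.6667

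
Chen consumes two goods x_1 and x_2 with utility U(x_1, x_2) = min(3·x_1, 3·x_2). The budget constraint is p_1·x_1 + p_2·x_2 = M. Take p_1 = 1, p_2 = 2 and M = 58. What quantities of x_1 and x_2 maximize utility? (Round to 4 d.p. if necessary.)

x_1* = 19.3333, x_2* = 19.3333

With perfect complements, no substitution: consume in ratio x_1:x_2 = 3:3.
Budget: p_1·x_1 + p_2·x_1 = M, so (3·p_1 + 3·p_2)·x_1 = 3·M.
Demand: x_1*(p_1,p_2,M) = 3·M/(3·p_1 + 3·p_2), x_2* = 3·M/(3·p_1 + 3·p_2).
Here 3·1 + 3·2 = 9, giving x_1* = 19.3333 and x_2* = 19.3333.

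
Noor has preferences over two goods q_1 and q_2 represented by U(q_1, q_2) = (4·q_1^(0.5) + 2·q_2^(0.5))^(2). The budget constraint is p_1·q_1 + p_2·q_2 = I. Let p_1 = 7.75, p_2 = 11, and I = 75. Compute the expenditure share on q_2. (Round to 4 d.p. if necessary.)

share on q_2 = 0.1498

MRS = MU_q_1/MU_q_2 = 2·(q_2/q_1)^(0.5). Set equal to p_1/p_2.
Hence q_2/q_1 = ((1/2)·p_1/p_2)^(1/(0.5)), i.e. raised to the 2 power.
With the ratio pinned down, the budget gives q_1* = I/(p_1 + p_2·(q_2/q_1)) and q_2* = (q_2/q_1)·q_1*.
Numerically q_2/q_1 = 0.124096, so q_1* = 75/(7.75 + 11·0.124096) = 8.2281 and q_2* = 0.124096·8.2281 = 1.0211.
Expenditure on q_2: 11·1.0211 = 11.2319; share = 0.1498.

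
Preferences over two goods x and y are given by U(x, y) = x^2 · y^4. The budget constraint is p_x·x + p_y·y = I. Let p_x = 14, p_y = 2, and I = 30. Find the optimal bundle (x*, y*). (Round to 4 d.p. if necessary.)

MU_x/MU_y = (2·y)/(4·x); tangency sets this equal to p_x/p_y.
So 2·p_y·y = 4·p_x·x; combined with the budget, a share 1/3 of income goes to x.
Demand: x*(p_x,p_y,I) = 1/3·I/p_x and y* = 2/3·I/p_y.
At p_x=14, p_y=2, I=30: x* = 1/3·30/14 = 0.7143, y* = 10.

x* = 0.7143, y* = 10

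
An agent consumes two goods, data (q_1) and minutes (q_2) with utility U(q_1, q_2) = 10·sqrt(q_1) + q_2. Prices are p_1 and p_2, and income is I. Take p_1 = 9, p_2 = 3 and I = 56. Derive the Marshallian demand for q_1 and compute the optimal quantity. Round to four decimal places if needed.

q_1* = 2.7778

Set MRS = p_1/p_2: 5·q_1^(−1/2) = p_1/p_2.
Solve: √q_1 = 5·p_2/p_1, so q_1*(p_1,p_2) = (5·p_2/p_1)², and q_2* = (I − p_1·q_1*)/p_2.
Plugging in: q_1* = (5·3/9)² = 2.7778.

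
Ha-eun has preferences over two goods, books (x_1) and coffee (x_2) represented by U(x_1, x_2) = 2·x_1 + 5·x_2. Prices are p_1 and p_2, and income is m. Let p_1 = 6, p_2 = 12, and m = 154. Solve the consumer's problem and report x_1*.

x_1* = 0

Linear utility — the consumer picks whichever good has higher MU/price: 2/6 = 0.3333 vs 5/12 = 0.4167.
x_2 gives more utility per dollar, so spend all income on x_2: x_2* = m/p_2, x_1* = 0.
Numerically: x_1* = 0, x_2* = 12.8333.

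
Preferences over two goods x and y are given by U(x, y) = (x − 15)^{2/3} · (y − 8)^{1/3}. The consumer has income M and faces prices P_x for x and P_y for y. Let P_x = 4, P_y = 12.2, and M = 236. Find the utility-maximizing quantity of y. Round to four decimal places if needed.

After buying the subsistence bundle (15, 8), a share 2/3 of the remaining income goes to x: x* = 15 + 2/3·(M − 15P_x − 8P_y)/P_x.
Discretionary income = 236 − 15·4 − 8·12.2 = 78.4; y* = 8 + 1/3·78.4/12.2 = 10.1421.

y* = 10.1421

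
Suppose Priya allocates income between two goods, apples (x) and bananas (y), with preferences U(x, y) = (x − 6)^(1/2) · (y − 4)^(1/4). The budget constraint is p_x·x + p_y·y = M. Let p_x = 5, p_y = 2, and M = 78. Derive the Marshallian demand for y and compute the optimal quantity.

y* = 10.6667

This is Cobb-Douglas in (x−6, y−4): tangency gives 0.5·p_y·(y−4) = 0.25·p_x·(x−6).
Substituting into the budget: x* = 6 + 2/3·(M − 6·p_x − 4·p_y)/p_x, and y* = 4 + 1/3·(…)/p_y.
Discretionary income = 78 − 6·5 − 4·2 = 40; y* = 4 + 1/3·40/2 = 10.6667.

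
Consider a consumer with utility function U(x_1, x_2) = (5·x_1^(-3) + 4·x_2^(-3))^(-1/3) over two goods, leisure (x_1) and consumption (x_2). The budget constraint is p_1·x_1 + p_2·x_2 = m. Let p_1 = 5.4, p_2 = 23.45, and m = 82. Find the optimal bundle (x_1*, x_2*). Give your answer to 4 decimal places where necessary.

From the CES first-order condition, (5/4)·(x_2/x_1)^(4) = p_1/p_2.
Solve for the ratio: x_2/x_1 = [(4/5)·p_1/p_2]^(0.25).
With the ratio pinned down, the budget gives x_1* = m/(p_1 + p_2·(x_2/x_1)) and x_2* = (x_2/x_1)·x_1*.
Numerically x_2/x_1 = 0.655142, so x_1* = 82/(5.4 + 23.45·0.655142) = 3.9493 and x_2* = 0.655142·3.9493 = 2.5874.

x_1* = 3.9493, x_2* = 2.5874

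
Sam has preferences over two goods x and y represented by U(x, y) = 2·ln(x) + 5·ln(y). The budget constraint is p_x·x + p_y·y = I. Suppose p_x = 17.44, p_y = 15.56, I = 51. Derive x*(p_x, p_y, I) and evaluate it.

MU_x/MU_y = (2·y)/(5·x); tangency sets this equal to p_x/p_y.
Rearranging, p_y·y = (5/2)·p_x·x. Substituting into the budget gives p_x·x·(1 + (5/2)) = I.
Demand: x*(p_x,p_y,I) = 2/7·I/p_x and y* = 5/7·I/p_y.
At p_x=17.44, p_y=15.56, I=51: x* = 2/7·51/17.44 = 0.8355.

x* = 0.8355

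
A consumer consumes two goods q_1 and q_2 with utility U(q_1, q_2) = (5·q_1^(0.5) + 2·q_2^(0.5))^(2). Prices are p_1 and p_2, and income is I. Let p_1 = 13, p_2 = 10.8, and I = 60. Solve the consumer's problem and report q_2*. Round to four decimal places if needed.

q_2* = 0.8972

MRS = MU_q_1/MU_q_2 = (5/2)·(q_2/q_1)^(0.5). Set equal to p_1/p_2.
Hence q_2/q_1 = ((2/5)·p_1/p_2)^(1/(0.5)), i.e. raised to the 2 power.
With the ratio pinned down, the budget gives q_1* = I/(p_1 + p_2·(q_2/q_1)) and q_2* = (q_2/q_1)·q_1*.
Numerically q_2/q_1 = 0.231824, so q_1* = 60/(13 + 10.8·0.231824) = 3.87 and q_2* = 0.231824·3.87 = 0.8972.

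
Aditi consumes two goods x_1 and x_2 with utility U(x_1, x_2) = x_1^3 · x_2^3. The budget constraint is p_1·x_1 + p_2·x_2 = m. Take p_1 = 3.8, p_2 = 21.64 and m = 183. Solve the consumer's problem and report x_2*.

x_2* = 4.2283

MU_x_1/MU_x_2 = (3·x_2)/(3·x_1); tangency sets this equal to p_1/p_2.
So 3·p_2·x_2 = 3·p_1·x_1; combined with the budget, a share 0.5 of income goes to x_1.
Demand: x_1*(p_1,p_2,m) = 0.5·m/p_1 and x_2* = 0.5·m/p_2.
At p_1=3.8, p_2=21.64, m=183: x_2* = 0.5·183/21.64 = 4.2283.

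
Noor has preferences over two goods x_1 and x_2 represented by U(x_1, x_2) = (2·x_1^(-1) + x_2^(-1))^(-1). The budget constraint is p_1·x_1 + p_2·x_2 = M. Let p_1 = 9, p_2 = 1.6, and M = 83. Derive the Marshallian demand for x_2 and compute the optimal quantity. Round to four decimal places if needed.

MU_x_1 ∝ 2·x_1^(-2), MU_x_2 ∝ x_2^(-2), so MRS = 2·(x_2/x_1)^(2) = p_1/p_2.
Solve for the ratio: x_2/x_1 = [(1/2)·p_1/p_2]^(0.5).
With the ratio pinned down, the budget gives x_1* = M/(p_1 + p_2·(x_2/x_1)) and x_2* = (x_2/x_1)·x_1*.
Numerically x_2/x_1 = 1.677051, so x_1* = 83/(9 + 1.6·1.677051) = 7.1042 and x_2* = 1.677051·7.1042 = 11.9141.

x_2* = 11.9141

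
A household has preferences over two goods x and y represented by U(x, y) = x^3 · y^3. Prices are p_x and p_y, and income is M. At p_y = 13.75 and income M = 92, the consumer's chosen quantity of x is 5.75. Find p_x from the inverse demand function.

The MRS is y/x. Set MRS = p_x/p_y.
Rearranging, p_y·y = p_x·x. Substituting into the budget gives p_x·x·(1 + 1) = M.
Demand: x*(p_x,p_y,M) = 0.5·M/p_x and y* = 0.5·M/p_y.
Set x* = 5.75 in the demand function and solve for p_x: p_x = 8.

p_x = 8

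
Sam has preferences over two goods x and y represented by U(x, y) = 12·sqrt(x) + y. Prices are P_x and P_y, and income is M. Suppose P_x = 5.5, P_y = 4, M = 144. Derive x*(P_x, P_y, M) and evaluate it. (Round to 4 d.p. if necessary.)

x* = 19.0413

Thus x* = (6·P_y/P_x)² — independent of M — with the rest of income spent on y.
Plugging in: x* = (6·4/5.5)² = 19.0413.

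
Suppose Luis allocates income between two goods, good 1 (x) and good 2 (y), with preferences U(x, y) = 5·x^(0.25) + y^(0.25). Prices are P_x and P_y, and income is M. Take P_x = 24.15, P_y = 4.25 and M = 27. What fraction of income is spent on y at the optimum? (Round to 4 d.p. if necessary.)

MU_x ∝ 5·x^(-0.75), MU_y ∝ y^(-0.75), so MRS = 5·(y/x)^(0.75) = P_x/P_y.
Solve for the ratio: y/x = [(1/5)·P_x/P_y]^(4/3).
With the ratio pinned down, the budget gives x* = M/(P_x + P_y·(y/x)) and y* = (y/x)·x*.
Numerically y/x = 1.185981, so x* = 27/(24.15 + 4.25·1.185981) = 0.925 and y* = 1.185981·0.925 = 1.097.
Expenditure on y: 4.25·1.097 = 4.6622; share = 0.1727.

share on y = 0.1727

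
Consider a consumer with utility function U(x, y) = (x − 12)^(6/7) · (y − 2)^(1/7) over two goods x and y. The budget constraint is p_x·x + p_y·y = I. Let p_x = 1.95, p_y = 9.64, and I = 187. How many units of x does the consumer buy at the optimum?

x* = 75.4374

This is Cobb-Douglas in (x−12, y−2): tangency gives 6/7·p_y·(y−2) = 1/7·p_x·(x−12).
After buying the subsistence bundle (12, 2), a share 6/7 of the remaining income goes to x: x* = 12 + 6/7·(I − 12p_x − 2p_y)/p_x.
Discretionary income = 187 − 12·1.95 − 2·9.64 = 144.32; x* = 12 + 6/7·144.32/1.95 = 75.4374.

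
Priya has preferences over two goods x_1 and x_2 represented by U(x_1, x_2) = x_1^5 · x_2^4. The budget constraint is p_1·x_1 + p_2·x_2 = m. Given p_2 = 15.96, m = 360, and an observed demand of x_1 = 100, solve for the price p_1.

MU_x_1/MU_x_2 = (5·x_2)/(4·x_1); tangency sets this equal to p_1/p_2.
So 5·p_2·x_2 = 4·p_1·x_1; combined with the budget, a share 5/9 of income goes to x_1.
Demand: x_1*(p_1,p_2,m) = 5/9·m/p_1 and x_2* = 4/9·m/p_2.
Set x_1* = 100 in the demand function and solve for p_1: p_1 = 2.

p_1 = 2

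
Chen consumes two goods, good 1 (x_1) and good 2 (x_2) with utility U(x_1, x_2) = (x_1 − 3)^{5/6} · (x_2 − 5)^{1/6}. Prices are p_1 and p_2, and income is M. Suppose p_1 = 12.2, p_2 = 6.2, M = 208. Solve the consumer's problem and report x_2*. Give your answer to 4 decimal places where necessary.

x_2* = 8.7742

Discretionary income = 208 − 3·12.2 − 5·6.2 = 140.4; x_2* = 5 + 1/6·140.4/6.2 = 8.7742.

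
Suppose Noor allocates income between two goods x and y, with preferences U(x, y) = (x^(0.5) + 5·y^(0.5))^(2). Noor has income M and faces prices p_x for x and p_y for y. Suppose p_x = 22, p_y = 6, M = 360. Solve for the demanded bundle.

x* = 0.1766, y* = 59.3525

From the CES first-order condition, (1/5)·(y/x)^(0.5) = p_x/p_y.
Hence y/x = (5·p_x/p_y)^(1/(0.5)), i.e. raised to the 2 power.
Substitute y = (y/x)·x into the budget: x* = M/(p_x + p_y·(y/x)).
Numerically y/x = 336.111111, so x* = 360/(22 + 6·336.111111) = 0.1766 and y* = 336.111111·0.1766 = 59.3525.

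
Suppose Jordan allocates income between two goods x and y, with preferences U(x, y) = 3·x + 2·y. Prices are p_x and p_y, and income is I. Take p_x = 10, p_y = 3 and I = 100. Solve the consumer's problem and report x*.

x* = 0

Numerically: x* = 0, y* = 33.3333.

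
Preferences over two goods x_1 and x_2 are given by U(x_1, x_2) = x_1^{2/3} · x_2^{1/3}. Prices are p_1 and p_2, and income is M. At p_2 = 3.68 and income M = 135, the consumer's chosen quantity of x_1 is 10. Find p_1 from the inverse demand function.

Tangency: MRS = 2·x_2/x_1 = p_1/p_2.
Rearranging, p_2·x_2 = (1/2)·p_1·x_1. Substituting into the budget gives p_1·x_1·(1 + (1/2)) = M.
Demand: x_1*(p_1,p_2,M) = 2/3·M/p_1 and x_2* = 1/3·M/p_2.
Set x_1* = 10 in the demand function and solve for p_1: p_1 = 9.

p_1 = 9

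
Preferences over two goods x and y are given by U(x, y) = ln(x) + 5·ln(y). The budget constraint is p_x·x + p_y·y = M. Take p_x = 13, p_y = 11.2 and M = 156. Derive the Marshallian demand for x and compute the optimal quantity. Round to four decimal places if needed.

The MRS is (1/5)·y/x. Set MRS = p_x/p_y.
So p_y·y = 5·p_x·x; combined with the budget, a share 1/6 of income goes to x.
Demand: x*(p_x,p_y,M) = 1/6·M/p_x and y* = 5/6·M/p_y.
At p_x=13, p_y=11.2, M=156: x* = 1/6·156/13 = 2.

x* = 2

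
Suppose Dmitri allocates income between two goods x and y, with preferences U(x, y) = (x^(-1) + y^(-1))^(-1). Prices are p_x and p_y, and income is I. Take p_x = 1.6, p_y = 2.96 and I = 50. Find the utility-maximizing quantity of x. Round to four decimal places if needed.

Numerically y/x = 0.735215, so x* = 50/(1.6 + 2.96·0.735215) = 13.2407.

x* = 13.2407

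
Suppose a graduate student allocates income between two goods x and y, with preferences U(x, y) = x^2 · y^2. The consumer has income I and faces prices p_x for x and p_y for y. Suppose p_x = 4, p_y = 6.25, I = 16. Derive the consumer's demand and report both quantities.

x* = 2, y* = 1.28

Tangency: MRS = y/x = p_x/p_y.
Rearranging, p_y·y = p_x·x. Substituting into the budget gives p_x·x·(1 + 1) = I.
Demand: x*(p_x,p_y,I) = 0.5·I/p_x and y* = 0.5·I/p_y.
At p_x=4, p_y=6.25, I=16: x* = 0.5·16/4 = 2, y* = 1.28.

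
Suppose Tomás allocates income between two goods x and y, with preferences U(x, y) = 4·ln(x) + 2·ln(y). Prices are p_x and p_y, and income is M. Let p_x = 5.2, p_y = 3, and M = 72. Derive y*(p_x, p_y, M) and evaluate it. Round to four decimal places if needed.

Tangency: MRS = 2·y/x = p_x/p_y.
So 4·p_y·y = 2·p_x·x; combined with the budget, a share 2/3 of income goes to x.
Demand: x*(p_x,p_y,M) = 2/3·M/p_x and y* = 1/3·M/p_y.
At p_x=5.2, p_y=3, M=72: y* = 1/3·72/3 = 8.

y* = 8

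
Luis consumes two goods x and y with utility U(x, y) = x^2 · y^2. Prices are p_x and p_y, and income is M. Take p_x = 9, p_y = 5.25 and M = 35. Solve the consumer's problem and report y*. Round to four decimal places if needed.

y* = 3.3333

Tangency: MRS = y/x = p_x/p_y.
So 2·p_y·y = 2·p_x·x; combined with the budget, a share 0.5 of income goes to x.
Demand: x*(p_x,p_y,M) = 0.5·M/p_x and y* = 0.5·M/p_y.
At p_x=9, p_y=5.25, M=35: y* = 0.5·35/5.25 = 3.3333.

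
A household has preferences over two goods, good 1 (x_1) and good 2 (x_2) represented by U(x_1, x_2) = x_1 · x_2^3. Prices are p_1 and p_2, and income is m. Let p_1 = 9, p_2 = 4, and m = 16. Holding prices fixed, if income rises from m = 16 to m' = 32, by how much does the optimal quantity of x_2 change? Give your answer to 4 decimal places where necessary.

Δx_2* = 3

The MRS is (1/3)·x_2/x_1. Set MRS = p_1/p_2.
Rearranging, p_2·x_2 = 3·p_1·x_1. Substituting into the budget gives p_1·x_1·(1 + 3) = m.
Demand: x_1*(p_1,p_2,m) = 0.25·m/p_1 and x_2* = 0.75·m/p_2.
At p_1=9, p_2=4, m=16: x_2* = 0.75·16/4 = 3.
At m' = 32: x_2* = 6. Change: 6 − 3 = 3.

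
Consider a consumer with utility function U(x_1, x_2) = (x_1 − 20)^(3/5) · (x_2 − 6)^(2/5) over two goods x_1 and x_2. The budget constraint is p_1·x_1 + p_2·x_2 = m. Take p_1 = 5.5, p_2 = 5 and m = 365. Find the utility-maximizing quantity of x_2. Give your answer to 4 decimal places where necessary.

After buying the subsistence bundle (20, 6), a share 0.6 of the remaining income goes to x_1: x_1* = 20 + 0.6·(m − 20p_1 − 6p_2)/p_1.
Discretionary income = 365 − 20·5.5 − 6·5 = 225; x_2* = 6 + 0.4·225/5 = 24.

x_2* = 24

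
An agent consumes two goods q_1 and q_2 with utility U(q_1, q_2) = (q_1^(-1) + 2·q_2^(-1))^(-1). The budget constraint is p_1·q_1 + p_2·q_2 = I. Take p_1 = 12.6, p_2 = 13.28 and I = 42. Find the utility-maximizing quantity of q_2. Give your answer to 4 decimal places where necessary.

MRS = MU_q_1/MU_q_2 = (1/2)·(q_2/q_1)^(2). Set equal to p_1/p_2.
Solve for the ratio: q_2/q_1 = [2·p_1/p_2]^(0.5).
Substitute q_2 = (q_2/q_1)·q_1 into the budget: q_1* = I/(p_1 + p_2·(q_2/q_1)).
Numerically q_2/q_1 = 1.377531, so q_1* = 42/(12.6 + 13.28·1.377531) = 1.3595 and q_2* = 1.377531·1.3595 = 1.8728.

q_2* = 1.8728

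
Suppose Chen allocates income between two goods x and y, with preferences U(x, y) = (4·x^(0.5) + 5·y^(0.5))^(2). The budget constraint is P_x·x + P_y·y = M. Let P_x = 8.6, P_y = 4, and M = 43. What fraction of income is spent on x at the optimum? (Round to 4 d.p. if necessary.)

From the CES first-order condition, (4/5)·(y/x)^(0.5) = P_x/P_y.
Hence y/x = ((5/4)·P_x/P_y)^(1/(0.5)), i.e. raised to the 2 power.
Substitute y = (y/x)·x into the budget: x* = M/(P_x + P_y·(y/x)).
Numerically y/x = 7.222656, so x* = 43/(8.6 + 4·7.222656) = 1.147 and y* = 7.222656·1.147 = 8.2841.
Expenditure on x: 8.6·1.147 = 9.8638; share = 0.2294.

share on x = 0.2294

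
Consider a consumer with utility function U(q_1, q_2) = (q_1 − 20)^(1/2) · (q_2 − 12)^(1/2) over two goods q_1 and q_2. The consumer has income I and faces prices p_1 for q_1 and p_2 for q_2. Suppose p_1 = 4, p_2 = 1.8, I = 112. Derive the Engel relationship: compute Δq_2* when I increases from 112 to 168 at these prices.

Let q_1' = q_1−20, q_2' = q_2−12. MRS = q_2'/q_1' = p_1/p_2.
After buying the subsistence bundle (20, 12), a share 0.5 of the remaining income goes to q_1: q_1* = 20 + 0.5·(I − 20p_1 − 12p_2)/p_1.
Discretionary income = 112 − 20·4 − 12·1.8 = 10.4; q_2* = 12 + 0.5·10.4/1.8 = 14.8889.
At I' = 168: q_2* = 30.4444. Change: 30.4444 − 14.8889 = 15.5556.

Δq_2* = 15.5556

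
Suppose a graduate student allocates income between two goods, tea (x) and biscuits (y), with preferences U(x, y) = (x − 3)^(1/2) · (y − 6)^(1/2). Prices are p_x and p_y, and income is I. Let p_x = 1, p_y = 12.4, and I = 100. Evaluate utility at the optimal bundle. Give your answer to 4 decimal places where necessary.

Discretionary income = 100 − 3·1 − 6·12.4 = 22.6; x* = 3 + 0.5·22.6/1 = 14.3; y* = 6 + 0.5·22.6/12.4 = 6.9113.
Utility at the optimum: U(14.3, 6.9113) = 3.209.

V = 3.209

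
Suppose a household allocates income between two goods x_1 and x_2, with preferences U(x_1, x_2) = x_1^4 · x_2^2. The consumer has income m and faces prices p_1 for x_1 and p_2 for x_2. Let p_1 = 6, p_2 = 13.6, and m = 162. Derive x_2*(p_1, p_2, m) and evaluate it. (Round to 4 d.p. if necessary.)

MU_x_1/MU_x_2 = (4·x_2)/(2·x_1); tangency sets this equal to p_1/p_2.
Rearranging, p_2·x_2 = (1/2)·p_1·x_1. Substituting into the budget gives p_1·x_1·(1 + (1/2)) = m.
Demand: x_1*(p_1,p_2,m) = 2/3·m/p_1 and x_2* = 1/3·m/p_2.
At p_1=6, p_2=13.6, m=162: x_2* = 1/3·162/13.6 = 3.9706.

x_2* = 3.9706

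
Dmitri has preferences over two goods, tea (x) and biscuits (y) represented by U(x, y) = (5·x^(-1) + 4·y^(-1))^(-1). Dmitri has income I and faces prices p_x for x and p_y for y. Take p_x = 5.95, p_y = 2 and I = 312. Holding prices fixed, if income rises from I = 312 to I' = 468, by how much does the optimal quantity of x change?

Δx* = 17.2653

MRS = MU_x/MU_y = (5/4)·(y/x)^(2). Set equal to p_x/p_y.
Solve for the ratio: y/x = [(4/5)·p_x/p_y]^(0.5).
Substitute y = (y/x)·x into the budget: x* = I/(p_x + p_y·(y/x)).
Numerically y/x = 1.542725, so x* = 312/(5.95 + 2·1.542725) = 34.5307.
At I' = 468: x* = 51.796. Change: 51.796 − 34.5307 = 17.2653.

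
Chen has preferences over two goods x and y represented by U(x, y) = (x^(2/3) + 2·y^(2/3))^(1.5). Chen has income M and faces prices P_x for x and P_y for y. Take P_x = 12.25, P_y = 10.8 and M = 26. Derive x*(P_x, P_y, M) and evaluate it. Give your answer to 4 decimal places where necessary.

Substitute y = (y/x)·x into the budget: x* = M/(P_x + P_y·(y/x)).
Numerically y/x = 11.674196, so x* = 26/(12.25 + 10.8·11.674196) = 0.188.

x* = 0.188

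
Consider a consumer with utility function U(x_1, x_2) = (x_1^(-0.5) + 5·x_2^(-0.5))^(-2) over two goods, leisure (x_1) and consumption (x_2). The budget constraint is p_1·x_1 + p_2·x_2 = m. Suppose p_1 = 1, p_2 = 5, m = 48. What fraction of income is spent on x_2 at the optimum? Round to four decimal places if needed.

share on x_2 = 0.8333

From the CES first-order condition, (1/5)·(x_2/x_1)^(1.5) = p_1/p_2.
Hence x_2/x_1 = (5·p_1/p_2)^(1/(1.5)), i.e. raised to the 2/3 power.
With the ratio pinned down, the budget gives x_1* = m/(p_1 + p_2·(x_2/x_1)) and x_2* = (x_2/x_1)·x_1*.
Numerically x_2/x_1 = 1, so x_1* = 48/(1 + 5·1) = 8 and x_2* = 1·8 = 8.
Expenditure on x_2: 5·8 = 40; share = 0.8333.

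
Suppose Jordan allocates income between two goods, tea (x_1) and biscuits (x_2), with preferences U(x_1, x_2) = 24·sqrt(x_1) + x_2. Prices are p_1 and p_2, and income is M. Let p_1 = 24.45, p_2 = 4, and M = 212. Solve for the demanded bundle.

Plugging in: x_1* = (12·4/24.45)² = 3.8541, x_2* = 29.4417.

x_1* = 3.8541, x_2* = 29.4417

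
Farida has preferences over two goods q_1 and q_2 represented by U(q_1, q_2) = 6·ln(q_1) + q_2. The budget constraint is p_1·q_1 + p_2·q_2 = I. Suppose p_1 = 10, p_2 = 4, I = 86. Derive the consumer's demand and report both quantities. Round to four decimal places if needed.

MU_q_1 = 6/q_1, MU_q_2 = 1. Tangency: 6/q_1 = p_1/p_2.
So q_1*(p_1,p_2) = 6·p_2/p_1, independent of income; and q_2* = (I − 6·p_2)/p_2.
At the given prices: q_1* = 6·4/10 = 2.4, and q_2* = 15.5.

q_1* = 2.4, q_2* = 15.5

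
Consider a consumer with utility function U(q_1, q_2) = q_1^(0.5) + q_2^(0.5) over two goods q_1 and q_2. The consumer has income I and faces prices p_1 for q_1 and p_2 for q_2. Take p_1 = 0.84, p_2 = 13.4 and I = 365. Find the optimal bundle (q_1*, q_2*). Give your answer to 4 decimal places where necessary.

q_1* = 408.8918, q_2* = 1.6068

From the CES first-order condition, (q_2/q_1)^(0.5) = p_1/p_2.
Hence q_2/q_1 = (p_1/p_2)^(1/(0.5)), i.e. raised to the 2 power.
With the ratio pinned down, the budget gives q_1* = I/(p_1 + p_2·(q_2/q_1)) and q_2* = (q_2/q_1)·q_1*.
Numerically q_2/q_1 = 0.00393, so q_1* = 365/(0.84 + 13.4·0.00393) = 408.8918 and q_2* = 0.00393·408.8918 = 1.6068.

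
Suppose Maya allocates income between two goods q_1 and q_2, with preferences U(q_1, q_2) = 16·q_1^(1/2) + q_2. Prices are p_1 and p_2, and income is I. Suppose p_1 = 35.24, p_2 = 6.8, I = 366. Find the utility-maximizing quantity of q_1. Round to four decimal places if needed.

q_1* = 2.383

Utility is quasi-linear in q_2; the FOC for q_1 is 8/√q_1 = p_1/p_2.
Thus q_1* = (8·p_2/p_1)² — independent of I — with the rest of income spent on q_2.
Plugging in: q_1* = (8·6.8/35.24)² = 2.383.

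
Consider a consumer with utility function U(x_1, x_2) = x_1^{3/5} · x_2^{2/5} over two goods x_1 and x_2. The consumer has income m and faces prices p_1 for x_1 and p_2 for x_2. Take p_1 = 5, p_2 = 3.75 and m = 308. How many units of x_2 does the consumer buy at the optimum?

Tangency: MRS = (3/2)·x_2/x_1 = p_1/p_2.
Rearranging, p_2·x_2 = (2/3)·p_1·x_1. Substituting into the budget gives p_1·x_1·(1 + (2/3)) = m.
Demand: x_1*(p_1,p_2,m) = 0.6·m/p_1 and x_2* = 0.4·m/p_2.
At p_1=5, p_2=3.75, m=308: x_2* = 0.4·308/3.75 = 32.8533.

x_2* = 32.8533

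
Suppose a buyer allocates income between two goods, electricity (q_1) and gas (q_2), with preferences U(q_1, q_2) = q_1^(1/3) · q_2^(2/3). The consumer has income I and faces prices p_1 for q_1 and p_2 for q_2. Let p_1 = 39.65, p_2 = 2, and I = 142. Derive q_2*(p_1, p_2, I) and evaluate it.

q_2* = 47.3333

MU_q_1/MU_q_2 = (1/3·q_2)/(2/3·q_1); tangency sets this equal to p_1/p_2.
Rearranging, p_2·q_2 = 2·p_1·q_1. Substituting into the budget gives p_1·q_1·(1 + 2) = I.
Demand: q_1*(p_1,p_2,I) = 1/3·I/p_1 and q_2* = 2/3·I/p_2.
At p_1=39.65, p_2=2, I=142: q_2* = 2/3·142/2 = 47.3333.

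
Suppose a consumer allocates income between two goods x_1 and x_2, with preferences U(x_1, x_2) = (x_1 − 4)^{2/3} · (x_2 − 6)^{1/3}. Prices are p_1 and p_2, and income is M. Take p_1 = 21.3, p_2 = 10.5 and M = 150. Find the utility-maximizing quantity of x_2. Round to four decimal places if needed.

x_2* = 6.0571

MRS = 2·(x_2−6)/(x_1−4). Tangency with p_1/p_2 gives x_2−6 = (1/2)·(p_1/p_2)·(x_1−4).
After buying the subsistence bundle (4, 6), a share 2/3 of the remaining income goes to x_1: x_1* = 4 + 2/3·(M − 4p_1 − 6p_2)/p_1.
Discretionary income = 150 − 4·21.3 − 6·10.5 = 1.8; x_2* = 6 + 1/3·1.8/10.5 = 6.0571.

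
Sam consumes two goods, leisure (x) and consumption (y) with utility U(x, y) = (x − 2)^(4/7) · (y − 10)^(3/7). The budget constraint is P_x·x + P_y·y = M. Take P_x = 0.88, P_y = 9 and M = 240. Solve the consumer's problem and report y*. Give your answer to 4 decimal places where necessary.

Let x' = x−2, y' = y−10. MRS = (4/3)·y'/x' = P_x/P_y.
Substituting into the budget: x* = 2 + 4/7·(M − 2·P_x − 10·P_y)/P_x, and y* = 10 + 3/7·(…)/P_y.
Discretionary income = 240 − 2·0.88 − 10·9 = 148.24; y* = 10 + 3/7·148.24/9 = 17.059.

y* = 17.059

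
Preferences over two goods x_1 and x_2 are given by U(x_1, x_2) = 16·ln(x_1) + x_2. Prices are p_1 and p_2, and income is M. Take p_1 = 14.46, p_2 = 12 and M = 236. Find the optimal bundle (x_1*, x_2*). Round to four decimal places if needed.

Set MRS = p_1/p_2: (16/x_1)/1 = p_1/p_2.
So x_1*(p_1,p_2) = 16·p_2/p_1, independent of income; and x_2* = (M − 16·p_2)/p_2.
At the given prices: x_1* = 16·12/14.46 = 13.278, and x_2* = 3.6667.

x_1* = 13.278, x_2* = 3.6667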